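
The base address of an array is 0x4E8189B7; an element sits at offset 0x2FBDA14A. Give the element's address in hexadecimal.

0x7E3F2B01

Add column by column in base 16, right to left:
  7+A = 1 carry 1
  B+4+1 = 0 carry 1
  9+1+1 = B
  8+A = 2 carry 1
  1+D+1 = F
  8+B = 3 carry 1
  E+F+1 = E carry 1
  4+2+1 = 7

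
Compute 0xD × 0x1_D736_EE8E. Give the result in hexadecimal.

0x17EDCA1D36

Multiply each base-16 digit by 13, carrying:
  E×13 = 182 → write 6 carry 11
  8×13+11 = 115 → write 3 carry 7
  E×13+7 = 189 → write D carry 11
  E×13+11 = 193 → write 1 carry 12
  6×13+12 = 90 → write A carry 5
  3×13+5 = 44 → write C carry 2
  7×13+2 = 93 → write D carry 5
  D×13+5 = 174 → write E carry 10
  1×13+10 = 23 → write 7 carry 1
  remaining carry: 1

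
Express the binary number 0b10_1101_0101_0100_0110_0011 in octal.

Group the bits in threes: 001 011 010 101 010 001 100 011 → 13252143.

0o13252143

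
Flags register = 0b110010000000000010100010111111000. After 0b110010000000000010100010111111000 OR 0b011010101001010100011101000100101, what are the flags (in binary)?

OR bit by bit (1 where either bit is 1):
  110010000000000010100010111111000
| 011010101001010100011101000100101
= 111010101001010110111111111111101

0b111010101001010110111111111111101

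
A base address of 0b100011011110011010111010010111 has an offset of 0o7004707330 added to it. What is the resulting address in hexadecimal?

0b100011011110011010111010010111 = 0x2379AE97 in hexadecimal.
0o7004707330 = 0x38138ED8 in hexadecimal.
Add column by column in base 16, right to left:
  7+8 = F
  9+D = 6 carry 1
  E+E+1 = D carry 1
  A+8+1 = 3 carry 1
  9+3+1 = D
  7+1 = 8
  3+8 = B
  2+3 = 5

0x5B8D3D6F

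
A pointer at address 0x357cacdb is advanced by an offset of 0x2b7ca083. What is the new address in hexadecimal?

0x60f94d5e

Add column by column in base 16, right to left:
  b+3 = e
  d+8 = 5 carry 1
  c+0+1 = d
  a+a = 4 carry 1
  c+c+1 = 9 carry 1
  7+7+1 = f
  5+b = 0 carry 1
  3+2+1 = 6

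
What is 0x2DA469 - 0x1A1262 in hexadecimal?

0x139207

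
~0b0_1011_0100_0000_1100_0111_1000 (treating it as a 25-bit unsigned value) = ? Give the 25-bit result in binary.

0b1010010111111001110000111

Invert each bit: 0101101000000110001111000 → 1010010111111001110000111.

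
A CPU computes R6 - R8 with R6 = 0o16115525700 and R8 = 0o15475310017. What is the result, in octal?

Subtract column by column in base 8:
  0-7 → 1 (borrow)
  0-1-1 → 6 (borrow)
  7-0-1 → 6
  5-0 → 5
  2-1 → 1
  5-3 → 2
  5-5 → 0
  1-7 → 2 (borrow)
  1-4-1 → 4 (borrow)
  6-5-1 → 0
  1-1 → 0

0o420215661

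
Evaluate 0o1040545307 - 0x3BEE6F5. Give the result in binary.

0o1040545307 = 0b1000100000101100101011000111 in binary.
0x3BEE6F5 = 0b11101111101110011011110101 in binary.
Subtract column by column in base 2:
  1-1 → 0
  1-0 → 1
  1-1 → 0
  0-0 → 0
  0-1 → 1 (borrow)
  0-1-1 → 0 (borrow)
  1-1-1 → 1 (borrow)
  1-1-1 → 1 (borrow)
  0-0-1 → 1 (borrow)
  1-1-1 → 1 (borrow)
  0-1-1 → 0 (borrow)
  1-0-1 → 0
  0-0 → 0
  0-1 → 1 (borrow)
  1-1-1 → 1 (borrow)
  1-1-1 → 1 (borrow)
  0-0-1 → 1 (borrow)
  1-1-1 → 1 (borrow)
  0-1-1 → 0 (borrow)
  0-1-1 → 0 (borrow)
  0-1-1 → 0 (borrow)
  0-1-1 → 0 (borrow)
  0-0-1 → 1 (borrow)
  1-1-1 → 1 (borrow)
  0-1-1 → 0 (borrow)
  0-1-1 → 0 (borrow)
  0-0-1 → 1 (borrow)
  1-0-1 → 0

0b100110000111110001111010010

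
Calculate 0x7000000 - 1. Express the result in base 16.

0x6ffffff

The trailing 6 digits are 0, so subtracting 1 borrows through: they become F and the next digit up decrements.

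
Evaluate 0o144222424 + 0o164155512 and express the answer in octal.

Add column by column in base 8, right to left:
  4+2 = 6
  2+1 = 3
  4+5 = 1 carry 1
  2+5+1 = 0 carry 1
  2+5+1 = 0 carry 1
  2+1+1 = 4
  4+4 = 0 carry 1
  4+6+1 = 3 carry 1
  1+1+1 = 3

0o330400136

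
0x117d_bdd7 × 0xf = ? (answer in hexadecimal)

0x1065e1f99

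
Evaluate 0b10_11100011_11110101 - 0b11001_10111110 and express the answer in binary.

Subtract column by column in base 2:
  1-0 → 1
  0-1 → 1 (borrow)
  1-1-1 → 1 (borrow)
  0-1-1 → 0 (borrow)
  1-1-1 → 1 (borrow)
  1-1-1 → 1 (borrow)
  1-0-1 → 0
  1-1 → 0
  1-1 → 0
  1-0 → 1
  0-0 → 0
  0-1 → 1 (borrow)
  0-1-1 → 0 (borrow)
  1-0-1 → 0
  1-0 → 1
  1-0 → 1
  0-0 → 0
  1-0 → 1

0b101100101000110111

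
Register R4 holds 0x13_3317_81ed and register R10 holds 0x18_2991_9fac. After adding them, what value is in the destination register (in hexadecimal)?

0x2b5ca92199

Add column by column in base 16, right to left:
  d+c = 9 carry 1
  e+a+1 = 9 carry 1
  1+f+1 = 1 carry 1
  8+9+1 = 2 carry 1
  7+1+1 = 9
  1+9 = a
  3+9 = c
  3+2 = 5
  3+8 = b
  1+1 = 2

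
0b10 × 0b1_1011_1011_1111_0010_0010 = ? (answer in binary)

Multiply each base-2 digit by 2, carrying:
  0×2 = 0 → write 0
  1×2 = 2 → write 0 carry 1
  0×2+1 = 1 → write 1
  0×2 = 0 → write 0
  0×2 = 0 → write 0
  1×2 = 2 → write 0 carry 1
  0×2+1 = 1 → write 1
  0×2 = 0 → write 0
  1×2 = 2 → write 0 carry 1
  1×2+1 = 3 → write 1 carry 1
  1×2+1 = 3 → write 1 carry 1
  1×2+1 = 3 → write 1 carry 1
  1×2+1 = 3 → write 1 carry 1
  1×2+1 = 3 → write 1 carry 1
  0×2+1 = 1 → write 1
  1×2 = 2 → write 0 carry 1
  1×2+1 = 3 → write 1 carry 1
  1×2+1 = 3 → write 1 carry 1
  0×2+1 = 1 → write 1
  1×2 = 2 → write 0 carry 1
  1×2+1 = 3 → write 1 carry 1
  remaining carry: 1

0b1101110111111001000100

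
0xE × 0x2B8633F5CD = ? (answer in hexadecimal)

0x26156D77136

Multiply each base-16 digit by 14, carrying:
  D×14 = 182 → write 6 carry 11
  C×14+11 = 179 → write 3 carry 11
  5×14+11 = 81 → write 1 carry 5
  F×14+5 = 215 → write 7 carry 13
  3×14+13 = 55 → write 7 carry 3
  3×14+3 = 45 → write D carry 2
  6×14+2 = 86 → write 6 carry 5
  8×14+5 = 117 → write 5 carry 7
  B×14+7 = 161 → write 1 carry 10
  2×14+10 = 38 → write 6 carry 2
  remaining carry: 2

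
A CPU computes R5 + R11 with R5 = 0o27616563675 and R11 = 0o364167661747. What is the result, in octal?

Add column by column in base 8, right to left:
  5+7 = 4 carry 1
  7+4+1 = 4 carry 1
  6+7+1 = 6 carry 1
  3+1+1 = 5
  6+6 = 4 carry 1
  5+6+1 = 4 carry 1
  6+7+1 = 6 carry 1
  1+6+1 = 0 carry 1
  6+1+1 = 0 carry 1
  7+4+1 = 4 carry 1
  2+6+1 = 1 carry 1
  0+3+1 = 4

0o414006445644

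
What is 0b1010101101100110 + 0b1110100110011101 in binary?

Add column by column in base 2, right to left:
  0+1 = 1
  1+0 = 1
  1+1 = 0 carry 1
  0+1+1 = 0 carry 1
  0+1+1 = 0 carry 1
  1+0+1 = 0 carry 1
  1+0+1 = 0 carry 1
  0+1+1 = 0 carry 1
  1+1+1 = 1 carry 1
  1+0+1 = 0 carry 1
  0+0+1 = 1
  1+1 = 0 carry 1
  0+0+1 = 1
  1+1 = 0 carry 1
  0+1+1 = 0 carry 1
  1+1+1 = 1 carry 1
  final carry 1

0b11001010100000011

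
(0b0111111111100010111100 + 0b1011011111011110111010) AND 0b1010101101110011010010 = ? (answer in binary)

0b10001101000001010010

Add column by column in base 2, right to left:
  0+0 = 0
  0+1 = 1
  1+0 = 1
  1+1 = 0 carry 1
  1+1+1 = 1 carry 1
  1+1+1 = 1 carry 1
  0+0+1 = 1
  1+1 = 0 carry 1
  0+1+1 = 0 carry 1
  0+1+1 = 0 carry 1
  0+1+1 = 0 carry 1
  1+0+1 = 0 carry 1
  1+1+1 = 1 carry 1
  1+1+1 = 1 carry 1
  1+1+1 = 1 carry 1
  1+1+1 = 1 carry 1
  1+1+1 = 1 carry 1
  1+0+1 = 0 carry 1
  1+1+1 = 1 carry 1
  1+1+1 = 1 carry 1
  1+0+1 = 0 carry 1
  0+1+1 = 0 carry 1
  final carry 1
Sum = 0b10011011111000001110110; now AND with 0b1010101101110011010010:
  10011011111000001110110
& 01010101101110011010010
= 00010001101000001010010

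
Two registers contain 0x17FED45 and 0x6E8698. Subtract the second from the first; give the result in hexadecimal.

0x11166AD

Subtract column by column in base 16:
  5-8 → D (borrow)
  4-9-1 → A (borrow)
  D-6-1 → 6
  E-8 → 6
  F-E → 1
  7-6 → 1
  1-0 → 1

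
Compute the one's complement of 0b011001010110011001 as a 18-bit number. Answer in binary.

Invert each bit: 011001010110011001 → 100110101001100110.

0b100110101001100110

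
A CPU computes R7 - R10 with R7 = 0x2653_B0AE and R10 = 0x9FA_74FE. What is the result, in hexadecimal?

0x1C593BB0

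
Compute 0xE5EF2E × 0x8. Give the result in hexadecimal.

0x72F7970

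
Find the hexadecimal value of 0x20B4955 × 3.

0x621DBFF

Multiply each base-16 digit by 3, carrying:
  5×3 = 15 → write F
  5×3 = 15 → write F
  9×3 = 27 → write B carry 1
  4×3+1 = 13 → write D
  B×3 = 33 → write 1 carry 2
  0×3+2 = 2 → write 2
  2×3 = 6 → write 6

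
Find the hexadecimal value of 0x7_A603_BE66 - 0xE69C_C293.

Subtract column by column in base 16:
  6-3 → 3
  6-9 → D (borrow)
  E-2-1 → B
  B-C → F (borrow)
  3-C-1 → 6 (borrow)
  0-9-1 → 6 (borrow)
  6-6-1 → F (borrow)
  A-E-1 → B (borrow)
  7-0-1 → 6

0x6BF66FBD3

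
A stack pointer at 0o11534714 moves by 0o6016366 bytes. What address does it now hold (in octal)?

0o17553302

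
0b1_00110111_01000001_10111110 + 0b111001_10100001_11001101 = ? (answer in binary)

0b1011100001110001110001011

Add column by column in base 2, right to left:
  0+1 = 1
  1+0 = 1
  1+1 = 0 carry 1
  1+1+1 = 1 carry 1
  1+0+1 = 0 carry 1
  1+0+1 = 0 carry 1
  0+1+1 = 0 carry 1
  1+1+1 = 1 carry 1
  1+1+1 = 1 carry 1
  0+0+1 = 1
  0+0 = 0
  0+0 = 0
  0+0 = 0
  0+1 = 1
  1+0 = 1
  0+1 = 1
  1+1 = 0 carry 1
  1+0+1 = 0 carry 1
  1+0+1 = 0 carry 1
  0+1+1 = 0 carry 1
  1+1+1 = 1 carry 1
  1+1+1 = 1 carry 1
  0+0+1 = 1
  0+0 = 0
  1+0 = 1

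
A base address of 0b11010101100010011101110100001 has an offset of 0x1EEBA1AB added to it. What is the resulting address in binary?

0x1EEBA1AB = 0b11110111010111010000110101011 in binary.
Add column by column in base 2, right to left:
  1+1 = 0 carry 1
  0+1+1 = 0 carry 1
  0+0+1 = 1
  0+1 = 1
  0+0 = 0
  1+1 = 0 carry 1
  0+0+1 = 1
  1+1 = 0 carry 1
  1+1+1 = 1 carry 1
  1+0+1 = 0 carry 1
  0+0+1 = 1
  1+0 = 1
  1+0 = 1
  1+1 = 0 carry 1
  0+0+1 = 1
  0+1 = 1
  1+1 = 0 carry 1
  0+1+1 = 0 carry 1
  0+0+1 = 1
  0+1 = 1
  1+0 = 1
  1+1 = 0 carry 1
  0+1+1 = 0 carry 1
  1+1+1 = 1 carry 1
  0+0+1 = 1
  1+1 = 0 carry 1
  0+1+1 = 0 carry 1
  1+1+1 = 1 carry 1
  1+1+1 = 1 carry 1
  final carry 1

0b111001100111001101110101001100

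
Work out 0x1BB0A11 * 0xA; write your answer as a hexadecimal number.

Multiply each base-16 digit by 10, carrying:
  1×10 = 10 → write A
  1×10 = 10 → write A
  A×10 = 100 → write 4 carry 6
  0×10+6 = 6 → write 6
  B×10 = 110 → write E carry 6
  B×10+6 = 116 → write 4 carry 7
  1×10+7 = 17 → write 1 carry 1
  remaining carry: 1

0x114E64AA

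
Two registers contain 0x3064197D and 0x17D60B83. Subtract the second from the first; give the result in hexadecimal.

Subtract column by column in base 16:
  D-3 → A
  7-8 → F (borrow)
  9-B-1 → D (borrow)
  1-0-1 → 0
  4-6 → E (borrow)
  6-D-1 → 8 (borrow)
  0-7-1 → 8 (borrow)
  3-1-1 → 1

0x188E0DFA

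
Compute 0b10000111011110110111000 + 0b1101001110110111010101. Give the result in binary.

0b11110001010101110001101

Add column by column in base 2, right to left:
  0+1 = 1
  0+0 = 0
  0+1 = 1
  1+0 = 1
  1+1 = 0 carry 1
  1+0+1 = 0 carry 1
  0+1+1 = 0 carry 1
  1+1+1 = 1 carry 1
  1+1+1 = 1 carry 1
  0+0+1 = 1
  1+1 = 0 carry 1
  1+1+1 = 1 carry 1
  1+0+1 = 0 carry 1
  1+1+1 = 1 carry 1
  0+1+1 = 0 carry 1
  1+1+1 = 1 carry 1
  1+0+1 = 0 carry 1
  1+0+1 = 0 carry 1
  0+1+1 = 0 carry 1
  0+0+1 = 1
  0+1 = 1
  0+1 = 1
  1+0 = 1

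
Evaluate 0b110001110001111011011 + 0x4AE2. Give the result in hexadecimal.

0b110001110001111011011 = 0x18E3DB in hexadecimal.
Add column by column in base 16, right to left:
  B+2 = D
  D+E = B carry 1
  3+A+1 = E
  E+4 = 2 carry 1
  8+0+1 = 9
  1+0 = 1

0x192EBD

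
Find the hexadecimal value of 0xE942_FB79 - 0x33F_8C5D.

0xE6036F1C

Subtract column by column in base 16:
  9-D → C (borrow)
  7-5-1 → 1
  B-C → F (borrow)
  F-8-1 → 6
  2-F → 3 (borrow)
  4-3-1 → 0
  9-3 → 6
  E-0 → E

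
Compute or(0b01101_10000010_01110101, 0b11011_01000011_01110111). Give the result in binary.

0b111111100001101110111

OR bit by bit (1 where either bit is 1):
  011011000001001110101
| 110110100001101110111
= 111111100001101110111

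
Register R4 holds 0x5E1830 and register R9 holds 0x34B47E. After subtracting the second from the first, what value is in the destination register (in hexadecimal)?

0x2963B2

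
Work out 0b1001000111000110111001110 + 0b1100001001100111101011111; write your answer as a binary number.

Add column by column in base 2, right to left:
  0+1 = 1
  1+1 = 0 carry 1
  1+1+1 = 1 carry 1
  1+1+1 = 1 carry 1
  0+1+1 = 0 carry 1
  0+0+1 = 1
  1+1 = 0 carry 1
  1+0+1 = 0 carry 1
  1+1+1 = 1 carry 1
  0+1+1 = 0 carry 1
  1+1+1 = 1 carry 1
  1+1+1 = 1 carry 1
  0+0+1 = 1
  0+0 = 0
  0+1 = 1
  1+1 = 0 carry 1
  1+0+1 = 0 carry 1
  1+0+1 = 0 carry 1
  0+1+1 = 0 carry 1
  0+0+1 = 1
  0+0 = 0
  1+0 = 1
  0+0 = 0
  0+1 = 1
  1+1 = 0 carry 1
  final carry 1

0b10101010000101110100101101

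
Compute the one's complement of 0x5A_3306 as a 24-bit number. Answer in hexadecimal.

0xA5CCF9

Each hex digit d becomes F−d:
  5→A, A→5, 3→C, 3→C, 0→F, 6→9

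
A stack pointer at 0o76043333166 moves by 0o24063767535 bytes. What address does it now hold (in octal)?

Add column by column in base 8, right to left:
  6+5 = 3 carry 1
  6+3+1 = 2 carry 1
  1+5+1 = 7
  3+7 = 2 carry 1
  3+6+1 = 2 carry 1
  3+7+1 = 3 carry 1
  3+3+1 = 7
  4+6 = 2 carry 1
  0+0+1 = 1
  6+4 = 2 carry 1
  7+2+1 = 2 carry 1
  final carry 1

0o122127322723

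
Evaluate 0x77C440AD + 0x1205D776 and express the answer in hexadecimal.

Add column by column in base 16, right to left:
  D+6 = 3 carry 1
  A+7+1 = 2 carry 1
  0+7+1 = 8
  4+D = 1 carry 1
  4+5+1 = A
  C+0 = C
  7+2 = 9
  7+1 = 8

0x89CA1823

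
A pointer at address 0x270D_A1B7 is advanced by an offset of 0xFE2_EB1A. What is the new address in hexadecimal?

0x36F08CD1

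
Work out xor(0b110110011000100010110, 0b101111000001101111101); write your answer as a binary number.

0b011001011001001101011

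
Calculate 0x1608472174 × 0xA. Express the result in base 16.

Multiply each base-16 digit by 10, carrying:
  4×10 = 40 → write 8 carry 2
  7×10+2 = 72 → write 8 carry 4
  1×10+4 = 14 → write E
  2×10 = 20 → write 4 carry 1
  7×10+1 = 71 → write 7 carry 4
  4×10+4 = 44 → write C carry 2
  8×10+2 = 82 → write 2 carry 5
  0×10+5 = 5 → write 5
  6×10 = 60 → write C carry 3
  1×10+3 = 13 → write D

0xDC52C74E88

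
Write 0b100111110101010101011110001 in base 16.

0x4FAAAF1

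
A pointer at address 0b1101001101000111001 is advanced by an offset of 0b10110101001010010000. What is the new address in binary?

0b100011110110011001001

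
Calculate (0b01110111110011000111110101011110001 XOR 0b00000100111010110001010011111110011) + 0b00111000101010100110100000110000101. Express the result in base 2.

0b10101011110100011101000111010000111

First 0b01110111110011000111110101011110001 XOR 0b00000100111010110001010011111110011 = 0b01110011001001110110100110100000010.
Add column by column in base 2, right to left:
  0+1 = 1
  1+0 = 1
  0+1 = 1
  0+0 = 0
  0+0 = 0
  0+0 = 0
  0+0 = 0
  0+1 = 1
  1+1 = 0 carry 1
  0+0+1 = 1
  1+0 = 1
  1+0 = 1
  0+0 = 0
  0+0 = 0
  1+1 = 0 carry 1
  0+0+1 = 1
  1+1 = 0 carry 1
  1+1+1 = 1 carry 1
  0+0+1 = 1
  1+0 = 1
  1+1 = 0 carry 1
  1+0+1 = 0 carry 1
  0+1+1 = 0 carry 1
  0+0+1 = 1
  1+1 = 0 carry 1
  0+0+1 = 1
  0+1 = 1
  1+0 = 1
  1+0 = 1
  0+0 = 0
  0+1 = 1
  1+1 = 0 carry 1
  1+1+1 = 1 carry 1
  1+0+1 = 0 carry 1
  final carry 1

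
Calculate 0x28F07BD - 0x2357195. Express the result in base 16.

Subtract column by column in base 16:
  D-5 → 8
  B-9 → 2
  7-1 → 6
  0-7 → 9 (borrow)
  F-5-1 → 9
  8-3 → 5
  2-2 → 0

0x599628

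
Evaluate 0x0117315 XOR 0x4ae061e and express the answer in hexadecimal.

0x4bf750b

XOR each hex digit independently (no carries):
  0^4=4, 1^a=b, 1^e=f, 7^0=7, 3^6=5, 1^1=0, 5^e=b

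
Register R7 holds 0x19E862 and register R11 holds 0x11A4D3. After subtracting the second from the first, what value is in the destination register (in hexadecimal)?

0x8438F

Subtract column by column in base 16:
  2-3 → F (borrow)
  6-D-1 → 8 (borrow)
  8-4-1 → 3
  E-A → 4
  9-1 → 8
  1-1 → 0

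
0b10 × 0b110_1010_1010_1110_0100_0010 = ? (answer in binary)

0b110101010101110010000100

Multiply each base-2 digit by 2, carrying:
  0×2 = 0 → write 0
  1×2 = 2 → write 0 carry 1
  0×2+1 = 1 → write 1
  0×2 = 0 → write 0
  0×2 = 0 → write 0
  0×2 = 0 → write 0
  1×2 = 2 → write 0 carry 1
  0×2+1 = 1 → write 1
  0×2 = 0 → write 0
  1×2 = 2 → write 0 carry 1
  1×2+1 = 3 → write 1 carry 1
  1×2+1 = 3 → write 1 carry 1
  0×2+1 = 1 → write 1
  1×2 = 2 → write 0 carry 1
  0×2+1 = 1 → write 1
  1×2 = 2 → write 0 carry 1
  0×2+1 = 1 → write 1
  1×2 = 2 → write 0 carry 1
  0×2+1 = 1 → write 1
  1×2 = 2 → write 0 carry 1
  0×2+1 = 1 → write 1
  1×2 = 2 → write 0 carry 1
  1×2+1 = 3 → write 1 carry 1
  remaining carry: 1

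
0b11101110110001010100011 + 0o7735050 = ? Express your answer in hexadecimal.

0x971CCB

0b11101110110001010100011 = 0x7762A3 in hexadecimal.
0o7735050 = 0x1FBA28 in hexadecimal.
Add column by column in base 16, right to left:
  3+8 = B
  A+2 = C
  2+A = C
  6+B = 1 carry 1
  7+F+1 = 7 carry 1
  7+1+1 = 9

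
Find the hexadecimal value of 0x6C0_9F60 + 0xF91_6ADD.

Add column by column in base 16, right to left:
  0+D = D
  6+D = 3 carry 1
  F+A+1 = A carry 1
  9+6+1 = 0 carry 1
  0+1+1 = 2
  C+9 = 5 carry 1
  6+F+1 = 6 carry 1
  final carry 1

0x16520A3D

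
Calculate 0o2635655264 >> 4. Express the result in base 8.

0o131672653

4 bits is not a whole number of base-8 digits; in binary: 10110011101110101101010110100 >> 4 = 1011001110111010110101011.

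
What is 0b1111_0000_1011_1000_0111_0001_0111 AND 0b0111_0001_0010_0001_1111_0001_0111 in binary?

AND bit by bit (1 only where both bits are 1):
  1111000010111000011100010111
& 0111000100100001111100010111
= 0111000000100000011100010111

0b0111000000100000011100010111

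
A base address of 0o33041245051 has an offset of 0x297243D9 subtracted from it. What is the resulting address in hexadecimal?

0xAF130650

0o33041245051 = 0xD8854A29 in hexadecimal.
Subtract column by column in base 16:
  9-9 → 0
  2-D → 5 (borrow)
  A-3-1 → 6
  4-4 → 0
  5-2 → 3
  8-7 → 1
  8-9 → F (borrow)
  D-2-1 → A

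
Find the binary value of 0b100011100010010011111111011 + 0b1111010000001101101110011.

0b110010110010100001101101110

Add column by column in base 2, right to left:
  1+1 = 0 carry 1
  1+1+1 = 1 carry 1
  0+0+1 = 1
  1+0 = 1
  1+1 = 0 carry 1
  1+1+1 = 1 carry 1
  1+1+1 = 1 carry 1
  1+0+1 = 0 carry 1
  1+1+1 = 1 carry 1
  1+1+1 = 1 carry 1
  1+0+1 = 0 carry 1
  0+1+1 = 0 carry 1
  0+1+1 = 0 carry 1
  1+0+1 = 0 carry 1
  0+0+1 = 1
  0+0 = 0
  1+0 = 1
  0+0 = 0
  0+0 = 0
  0+1 = 1
  1+0 = 1
  1+1 = 0 carry 1
  1+1+1 = 1 carry 1
  0+1+1 = 0 carry 1
  0+1+1 = 0 carry 1
  0+0+1 = 1
  1+0 = 1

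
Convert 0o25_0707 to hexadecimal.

0x151C7

Each octal digit is 3 bits: 2=010 5=101 0=000 7=111 0=000 7=111.
Group the bits into nibbles: 0001 0101 0001 1100 0111 → 151C7.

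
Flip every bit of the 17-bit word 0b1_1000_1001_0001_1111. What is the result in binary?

Invert each bit: 11000100100011111 → 00111011011100000.

0b00111011011100000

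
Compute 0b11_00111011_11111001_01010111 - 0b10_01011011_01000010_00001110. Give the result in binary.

Subtract column by column in base 2:
  1-0 → 1
  1-1 → 0
  1-1 → 0
  0-1 → 1 (borrow)
  1-0-1 → 0
  0-0 → 0
  1-0 → 1
  0-0 → 0
  1-0 → 1
  0-1 → 1 (borrow)
  0-0-1 → 1 (borrow)
  1-0-1 → 0
  1-0 → 1
  1-0 → 1
  1-1 → 0
  1-0 → 1
  1-1 → 0
  1-1 → 0
  0-0 → 0
  1-1 → 0
  1-1 → 0
  1-0 → 1
  0-1 → 1 (borrow)
  0-0-1 → 1 (borrow)
  1-0-1 → 0
  1-1 → 0

0b111000001011011101001001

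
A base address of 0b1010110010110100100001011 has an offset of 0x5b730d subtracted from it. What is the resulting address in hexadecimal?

0b1010110010110100100001011 = 0x159690b in hexadecimal.
Subtract column by column in base 16:
  b-d → e (borrow)
  0-0-1 → f (borrow)
  9-3-1 → 5
  6-7 → f (borrow)
  9-b-1 → d (borrow)
  5-5-1 → f (borrow)
  1-0-1 → 0

0xfdf5fe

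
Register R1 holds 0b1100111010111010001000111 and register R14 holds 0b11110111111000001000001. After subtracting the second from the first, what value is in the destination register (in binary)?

0b1001000011000010000000110

Subtract column by column in base 2:
  1-1 → 0
  1-0 → 1
  1-0 → 1
  0-0 → 0
  0-0 → 0
  0-0 → 0
  1-1 → 0
  0-0 → 0
  0-0 → 0
  0-0 → 0
  1-0 → 1
  0-0 → 0
  1-1 → 0
  1-1 → 0
  1-1 → 0
  0-1 → 1 (borrow)
  1-1-1 → 1 (borrow)
  0-1-1 → 0 (borrow)
  1-0-1 → 0
  1-1 → 0
  1-1 → 0
  0-1 → 1 (borrow)
  0-1-1 → 0 (borrow)
  1-0-1 → 0
  1-0 → 1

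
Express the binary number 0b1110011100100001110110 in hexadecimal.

Group the bits into nibbles: 0011 1001 1100 1000 0111 0110 → 39C876.

0x39C876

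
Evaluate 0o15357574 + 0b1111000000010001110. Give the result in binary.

0o15357574 = 0b1101011101111101111100 in binary.
Add column by column in base 2, right to left:
  0+0 = 0
  0+1 = 1
  1+1 = 0 carry 1
  1+1+1 = 1 carry 1
  1+0+1 = 0 carry 1
  1+0+1 = 0 carry 1
  1+0+1 = 0 carry 1
  0+1+1 = 0 carry 1
  1+0+1 = 0 carry 1
  1+0+1 = 0 carry 1
  1+0+1 = 0 carry 1
  1+0+1 = 0 carry 1
  1+0+1 = 0 carry 1
  0+0+1 = 1
  1+0 = 1
  1+1 = 0 carry 1
  1+1+1 = 1 carry 1
  0+1+1 = 0 carry 1
  1+1+1 = 1 carry 1
  0+0+1 = 1
  1+0 = 1
  1+0 = 1

0b1111010110000000001010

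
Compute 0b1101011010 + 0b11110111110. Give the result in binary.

0b101100011000

Add column by column in base 2, right to left:
  0+0 = 0
  1+1 = 0 carry 1
  0+1+1 = 0 carry 1
  1+1+1 = 1 carry 1
  1+1+1 = 1 carry 1
  0+1+1 = 0 carry 1
  1+0+1 = 0 carry 1
  0+1+1 = 0 carry 1
  1+1+1 = 1 carry 1
  1+1+1 = 1 carry 1
  0+1+1 = 0 carry 1
  final carry 1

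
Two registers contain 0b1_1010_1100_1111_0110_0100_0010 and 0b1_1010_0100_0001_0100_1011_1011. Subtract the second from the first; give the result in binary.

0b10001110000110000111

Subtract column by column in base 2:
  0-1 → 1 (borrow)
  1-1-1 → 1 (borrow)
  0-0-1 → 1 (borrow)
  0-1-1 → 0 (borrow)
  0-1-1 → 0 (borrow)
  0-1-1 → 0 (borrow)
  1-0-1 → 0
  0-1 → 1 (borrow)
  0-0-1 → 1 (borrow)
  1-0-1 → 0
  1-1 → 0
  0-0 → 0
  1-1 → 0
  1-0 → 1
  1-0 → 1
  1-0 → 1
  0-0 → 0
  0-0 → 0
  1-1 → 0
  1-0 → 1
  0-0 → 0
  1-1 → 0
  0-0 → 0
  1-1 → 0
  1-1 → 0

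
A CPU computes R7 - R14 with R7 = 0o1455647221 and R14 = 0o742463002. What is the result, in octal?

Subtract column by column in base 8:
  1-2 → 7 (borrow)
  2-0-1 → 1
  2-0 → 2
  7-3 → 4
  4-6 → 6 (borrow)
  6-4-1 → 1
  5-2 → 3
  5-4 → 1
  4-7 → 5 (borrow)
  1-0-1 → 0

0o513164217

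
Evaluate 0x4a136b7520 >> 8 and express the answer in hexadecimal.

Shifting right by 8 bits = 2 hex digits: drop the last 2.

0x4a136b75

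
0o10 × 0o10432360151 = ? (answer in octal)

Multiply each base-8 digit by 8, carrying:
  1×8 = 8 → write 0 carry 1
  5×8+1 = 41 → write 1 carry 5
  1×8+5 = 13 → write 5 carry 1
  0×8+1 = 1 → write 1
  6×8 = 48 → write 0 carry 6
  3×8+6 = 30 → write 6 carry 3
  2×8+3 = 19 → write 3 carry 2
  3×8+2 = 26 → write 2 carry 3
  4×8+3 = 35 → write 3 carry 4
  0×8+4 = 4 → write 4
  1×8 = 8 → write 0 carry 1
  remaining carry: 1

0o104323601510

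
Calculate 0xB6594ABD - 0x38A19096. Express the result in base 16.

Subtract column by column in base 16:
  D-6 → 7
  B-9 → 2
  A-0 → A
  4-9 → B (borrow)
  9-1-1 → 7
  5-A → B (borrow)
  6-8-1 → D (borrow)
  B-3-1 → 7

0x7DB7BA27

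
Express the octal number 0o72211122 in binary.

0b111010010001001001010010

Each octal digit is 3 bits: 7=111 2=010 2=010 1=001 1=001 1=001 2=010 2=010.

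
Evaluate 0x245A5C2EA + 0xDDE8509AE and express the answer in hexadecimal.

Add column by column in base 16, right to left:
  A+E = 8 carry 1
  E+A+1 = 9 carry 1
  2+9+1 = C
  C+0 = C
  5+5 = A
  A+8 = 2 carry 1
  5+E+1 = 4 carry 1
  4+D+1 = 2 carry 1
  2+D+1 = 0 carry 1
  final carry 1

0x10242ACC98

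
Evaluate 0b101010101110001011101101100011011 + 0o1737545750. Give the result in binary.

0b101100101010001001010011100000011

0o1737545750 = 0b1111011111101100101111101000 in binary.
Add column by column in base 2, right to left:
  1+0 = 1
  1+0 = 1
  0+0 = 0
  1+1 = 0 carry 1
  1+0+1 = 0 carry 1
  0+1+1 = 0 carry 1
  0+1+1 = 0 carry 1
  0+1+1 = 0 carry 1
  1+1+1 = 1 carry 1
  1+1+1 = 1 carry 1
  0+0+1 = 1
  1+1 = 0 carry 1
  1+0+1 = 0 carry 1
  0+0+1 = 1
  1+1 = 0 carry 1
  1+1+1 = 1 carry 1
  1+0+1 = 0 carry 1
  0+1+1 = 0 carry 1
  1+1+1 = 1 carry 1
  0+1+1 = 0 carry 1
  0+1+1 = 0 carry 1
  0+1+1 = 0 carry 1
  1+1+1 = 1 carry 1
  1+0+1 = 0 carry 1
  1+1+1 = 1 carry 1
  0+1+1 = 0 carry 1
  1+1+1 = 1 carry 1
  0+1+1 = 0 carry 1
  1+0+1 = 0 carry 1
  0+0+1 = 1
  1+0 = 1
  0+0 = 0
  1+0 = 1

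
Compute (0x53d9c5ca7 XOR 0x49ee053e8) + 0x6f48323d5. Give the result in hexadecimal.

First 0x53d9c5ca7 XOR 0x49ee053e8 = 0x1a37c0f4f.
Add column by column in base 16, right to left:
  f+5 = 4 carry 1
  4+d+1 = 2 carry 1
  f+3+1 = 3 carry 1
  0+2+1 = 3
  c+3 = f
  7+8 = f
  3+4 = 7
  a+f = 9 carry 1
  1+6+1 = 8

0x897ff3324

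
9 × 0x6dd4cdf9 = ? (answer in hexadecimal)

0x3dc7b3dc1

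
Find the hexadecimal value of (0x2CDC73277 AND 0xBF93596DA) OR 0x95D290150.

0x2CDC73277 AND 0xBF93596DA = 0x2C9051252.
Then OR with 0x95D290150.

0xBDD2D1352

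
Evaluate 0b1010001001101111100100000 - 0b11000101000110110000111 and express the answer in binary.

0b111000100101000110011001

Subtract column by column in base 2:
  0-1 → 1 (borrow)
  0-1-1 → 0 (borrow)
  0-1-1 → 0 (borrow)
  0-0-1 → 1 (borrow)
  0-0-1 → 1 (borrow)
  1-0-1 → 0
  0-0 → 0
  0-1 → 1 (borrow)
  1-1-1 → 1 (borrow)
  1-0-1 → 0
  1-1 → 0
  1-1 → 0
  1-0 → 1
  0-0 → 0
  1-0 → 1
  1-1 → 0
  0-0 → 0
  0-1 → 1 (borrow)
  1-0-1 → 0
  0-0 → 0
  0-0 → 0
  0-1 → 1 (borrow)
  1-1-1 → 1 (borrow)
  0-0-1 → 1 (borrow)
  1-0-1 → 0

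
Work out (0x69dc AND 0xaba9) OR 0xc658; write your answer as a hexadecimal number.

0x69dc AND 0xaba9 = 0x2988.
Then OR with 0xc658.

0xefd8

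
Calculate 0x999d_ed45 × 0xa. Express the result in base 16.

Multiply each base-16 digit by 10, carrying:
  5×10 = 50 → write 2 carry 3
  4×10+3 = 43 → write b carry 2
  d×10+2 = 132 → write 4 carry 8
  e×10+8 = 148 → write 4 carry 9
  d×10+9 = 139 → write b carry 8
  9×10+8 = 98 → write 2 carry 6
  9×10+6 = 96 → write 0 carry 6
  9×10+6 = 96 → write 0 carry 6
  remaining carry: 6

0x6002b44b2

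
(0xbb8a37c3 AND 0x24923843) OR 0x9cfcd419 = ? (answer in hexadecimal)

0xbcfef45b

0xbb8a37c3 AND 0x24923843 = 0x20823043.
Then OR with 0x9cfcd419.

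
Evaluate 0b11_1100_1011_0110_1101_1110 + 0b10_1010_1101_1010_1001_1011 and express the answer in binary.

0b11001111001000101111001

Add column by column in base 2, right to left:
  0+1 = 1
  1+1 = 0 carry 1
  1+0+1 = 0 carry 1
  1+1+1 = 1 carry 1
  1+1+1 = 1 carry 1
  0+0+1 = 1
  1+0 = 1
  1+1 = 0 carry 1
  0+0+1 = 1
  1+1 = 0 carry 1
  1+0+1 = 0 carry 1
  0+1+1 = 0 carry 1
  1+1+1 = 1 carry 1
  1+0+1 = 0 carry 1
  0+1+1 = 0 carry 1
  1+1+1 = 1 carry 1
  0+0+1 = 1
  0+1 = 1
  1+0 = 1
  1+1 = 0 carry 1
  1+0+1 = 0 carry 1
  1+1+1 = 1 carry 1
  final carry 1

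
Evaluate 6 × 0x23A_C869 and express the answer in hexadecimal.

Multiply each base-16 digit by 6, carrying:
  9×6 = 54 → write 6 carry 3
  6×6+3 = 39 → write 7 carry 2
  8×6+2 = 50 → write 2 carry 3
  C×6+3 = 75 → write B carry 4
  A×6+4 = 64 → write 0 carry 4
  3×6+4 = 22 → write 6 carry 1
  2×6+1 = 13 → write D

0xD60B276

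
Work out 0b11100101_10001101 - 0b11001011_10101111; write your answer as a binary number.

Subtract column by column in base 2:
  1-1 → 0
  0-1 → 1 (borrow)
  1-1-1 → 1 (borrow)
  1-1-1 → 1 (borrow)
  0-0-1 → 1 (borrow)
  0-1-1 → 0 (borrow)
  0-0-1 → 1 (borrow)
  1-1-1 → 1 (borrow)
  1-1-1 → 1 (borrow)
  0-1-1 → 0 (borrow)
  1-0-1 → 0
  0-1 → 1 (borrow)
  0-0-1 → 1 (borrow)
  1-0-1 → 0
  1-1 → 0
  1-1 → 0

0b1100111011110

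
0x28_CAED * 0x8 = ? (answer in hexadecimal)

0x1465768

Multiply each base-16 digit by 8, carrying:
  D×8 = 104 → write 8 carry 6
  E×8+6 = 118 → write 6 carry 7
  A×8+7 = 87 → write 7 carry 5
  C×8+5 = 101 → write 5 carry 6
  8×8+6 = 70 → write 6 carry 4
  2×8+4 = 20 → write 4 carry 1
  remaining carry: 1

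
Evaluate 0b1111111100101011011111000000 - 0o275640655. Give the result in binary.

0b1100111110110111011000010011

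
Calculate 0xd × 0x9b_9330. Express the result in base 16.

0x7e67970

Multiply each base-16 digit by 13, carrying:
  0×13 = 0 → write 0
  3×13 = 39 → write 7 carry 2
  3×13+2 = 41 → write 9 carry 2
  9×13+2 = 119 → write 7 carry 7
  b×13+7 = 150 → write 6 carry 9
  9×13+9 = 126 → write e carry 7
  remaining carry: 7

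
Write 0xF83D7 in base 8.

Expand each hex digit to 4 bits: F=1111 8=1000 3=0011 D=1101 7=0111.
Group the bits in threes: 011 111 000 001 111 010 111 → 3701727.

0o3701727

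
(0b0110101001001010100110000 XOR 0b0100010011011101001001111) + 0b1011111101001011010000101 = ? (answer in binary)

0b1110110111100011000000100

First 0b0110101001001010100110000 XOR 0b0100010011011101001001111 = 0b0010111010010111101111111.
Add column by column in base 2, right to left:
  1+1 = 0 carry 1
  1+0+1 = 0 carry 1
  1+1+1 = 1 carry 1
  1+0+1 = 0 carry 1
  1+0+1 = 0 carry 1
  1+0+1 = 0 carry 1
  1+0+1 = 0 carry 1
  0+1+1 = 0 carry 1
  1+0+1 = 0 carry 1
  1+1+1 = 1 carry 1
  1+1+1 = 1 carry 1
  1+0+1 = 0 carry 1
  0+1+1 = 0 carry 1
  1+0+1 = 0 carry 1
  0+0+1 = 1
  0+1 = 1
  1+0 = 1
  0+1 = 1
  1+1 = 0 carry 1
  1+1+1 = 1 carry 1
  1+1+1 = 1 carry 1
  0+1+1 = 0 carry 1
  1+1+1 = 1 carry 1
  0+0+1 = 1
  0+1 = 1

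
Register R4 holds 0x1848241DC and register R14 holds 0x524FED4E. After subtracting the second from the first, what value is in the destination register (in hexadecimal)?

Subtract column by column in base 16:
  C-E → E (borrow)
  D-4-1 → 8
  1-D → 4 (borrow)
  4-E-1 → 5 (borrow)
  2-F-1 → 2 (borrow)
  8-4-1 → 3
  4-2 → 2
  8-5 → 3
  1-0 → 1

0x13232548E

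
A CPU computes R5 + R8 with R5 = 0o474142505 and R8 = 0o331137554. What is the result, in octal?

Add column by column in base 8, right to left:
  5+4 = 1 carry 1
  0+5+1 = 6
  5+5 = 2 carry 1
  2+7+1 = 2 carry 1
  4+3+1 = 0 carry 1
  1+1+1 = 3
  4+1 = 5
  7+3 = 2 carry 1
  4+3+1 = 0 carry 1
  final carry 1

0o1025302261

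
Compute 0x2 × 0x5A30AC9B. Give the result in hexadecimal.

Multiply each base-16 digit by 2, carrying:
  B×2 = 22 → write 6 carry 1
  9×2+1 = 19 → write 3 carry 1
  C×2+1 = 25 → write 9 carry 1
  A×2+1 = 21 → write 5 carry 1
  0×2+1 = 1 → write 1
  3×2 = 6 → write 6
  A×2 = 20 → write 4 carry 1
  5×2+1 = 11 → write B

0xB4615936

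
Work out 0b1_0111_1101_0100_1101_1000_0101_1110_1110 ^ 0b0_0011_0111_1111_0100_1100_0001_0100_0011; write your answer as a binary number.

XOR bit by bit (1 where the bits differ):
  101111101010011011000010111101110
^ 000110111111101001100000101000011
= 101001010101110010100010010101101

0b101001010101110010100010010101101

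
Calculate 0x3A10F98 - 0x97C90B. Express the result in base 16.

0x309468D

Subtract column by column in base 16:
  8-B → D (borrow)
  9-0-1 → 8
  F-9 → 6
  0-C → 4 (borrow)
  1-7-1 → 9 (borrow)
  A-9-1 → 0
  3-0 → 3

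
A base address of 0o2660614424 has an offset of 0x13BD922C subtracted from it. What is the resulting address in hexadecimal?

0o2660614424 = 0x16C31914 in hexadecimal.
Subtract column by column in base 16:
  4-C → 8 (borrow)
  1-2-1 → E (borrow)
  9-2-1 → 6
  1-9 → 8 (borrow)
  3-D-1 → 5 (borrow)
  C-B-1 → 0
  6-3 → 3
  1-1 → 0

0x30586E8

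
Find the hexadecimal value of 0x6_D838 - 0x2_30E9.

0x4A74F

Subtract column by column in base 16:
  8-9 → F (borrow)
  3-E-1 → 4 (borrow)
  8-0-1 → 7
  D-3 → A
  6-2 → 4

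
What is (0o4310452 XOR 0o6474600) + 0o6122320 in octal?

0o11106572

First 0o4310452 XOR 0o6474600 = 0o2764252.
Add column by column in base 8, right to left:
  2+0 = 2
  5+2 = 7
  2+3 = 5
  4+2 = 6
  6+2 = 0 carry 1
  7+1+1 = 1 carry 1
  2+6+1 = 1 carry 1
  final carry 1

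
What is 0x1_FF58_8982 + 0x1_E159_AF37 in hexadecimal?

0x3E0B238B9

Add column by column in base 16, right to left:
  2+7 = 9
  8+3 = B
  9+F = 8 carry 1
  8+A+1 = 3 carry 1
  8+9+1 = 2 carry 1
  5+5+1 = B
  F+1 = 0 carry 1
  F+E+1 = E carry 1
  1+1+1 = 3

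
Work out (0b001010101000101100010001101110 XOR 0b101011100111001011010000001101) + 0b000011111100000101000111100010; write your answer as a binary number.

First 0b001010101000101100010001101110 XOR 0b101011100111001011010000001101 = 0b100001001111100111000001100011.
Add column by column in base 2, right to left:
  1+0 = 1
  1+1 = 0 carry 1
  0+0+1 = 1
  0+0 = 0
  0+0 = 0
  1+1 = 0 carry 1
  1+1+1 = 1 carry 1
  0+1+1 = 0 carry 1
  0+1+1 = 0 carry 1
  0+0+1 = 1
  0+0 = 0
  0+0 = 0
  1+1 = 0 carry 1
  1+0+1 = 0 carry 1
  1+1+1 = 1 carry 1
  0+0+1 = 1
  0+0 = 0
  1+0 = 1
  1+0 = 1
  1+0 = 1
  1+1 = 0 carry 1
  1+1+1 = 1 carry 1
  0+1+1 = 0 carry 1
  0+1+1 = 0 carry 1
  1+1+1 = 1 carry 1
  0+1+1 = 0 carry 1
  0+0+1 = 1
  0+0 = 0
  0+0 = 0
  1+0 = 1

0b100101001011101100001001000101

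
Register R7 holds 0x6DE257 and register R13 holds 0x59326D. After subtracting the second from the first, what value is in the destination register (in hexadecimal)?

0x14AFEA

Subtract column by column in base 16:
  7-D → A (borrow)
  5-6-1 → E (borrow)
  2-2-1 → F (borrow)
  E-3-1 → A
  D-9 → 4
  6-5 → 1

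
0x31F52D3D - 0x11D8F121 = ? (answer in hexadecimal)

0x201C3C1C

Subtract column by column in base 16:
  D-1 → C
  3-2 → 1
  D-1 → C
  2-F → 3 (borrow)
  5-8-1 → C (borrow)
  F-D-1 → 1
  1-1 → 0
  3-1 → 2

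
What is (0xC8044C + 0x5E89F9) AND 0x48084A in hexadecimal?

0x840

Add column by column in base 16, right to left:
  C+9 = 5 carry 1
  4+F+1 = 4 carry 1
  4+9+1 = E
  0+8 = 8
  8+E = 6 carry 1
  C+5+1 = 2 carry 1
  final carry 1
Sum = 0x1268E45; now AND with 0x48084A:
  1&0=0, 2&4=0, 6&8=0, 8&0=0, E&8=8, 4&4=4, 5&A=0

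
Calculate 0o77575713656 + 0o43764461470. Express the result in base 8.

0o143562375346

Add column by column in base 8, right to left:
  6+0 = 6
  5+7 = 4 carry 1
  6+4+1 = 3 carry 1
  3+1+1 = 5
  1+6 = 7
  7+4 = 3 carry 1
  5+4+1 = 2 carry 1
  7+6+1 = 6 carry 1
  5+7+1 = 5 carry 1
  7+3+1 = 3 carry 1
  7+4+1 = 4 carry 1
  final carry 1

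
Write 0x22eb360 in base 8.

0o213531540

Expand each hex digit to 4 bits: 2=0010 2=0010 e=1110 b=1011 3=0011 6=0110 0=0000.
Group the bits in threes: 010 001 011 101 011 001 101 100 000 → 213531540.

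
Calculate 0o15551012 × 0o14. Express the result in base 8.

0o244354170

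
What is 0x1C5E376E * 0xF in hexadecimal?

0x1A9853F72

Multiply each base-16 digit by 15, carrying:
  E×15 = 210 → write 2 carry 13
  6×15+13 = 103 → write 7 carry 6
  7×15+6 = 111 → write F carry 6
  3×15+6 = 51 → write 3 carry 3
  E×15+3 = 213 → write 5 carry 13
  5×15+13 = 88 → write 8 carry 5
  C×15+5 = 185 → write 9 carry 11
  1×15+11 = 26 → write A carry 1
  remaining carry: 1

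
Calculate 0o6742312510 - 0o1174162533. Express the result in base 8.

Subtract column by column in base 8:
  0-3 → 5 (borrow)
  1-3-1 → 5 (borrow)
  5-5-1 → 7 (borrow)
  2-2-1 → 7 (borrow)
  1-6-1 → 2 (borrow)
  3-1-1 → 1
  2-4 → 6 (borrow)
  4-7-1 → 4 (borrow)
  7-1-1 → 5
  6-1 → 5

0o5546127755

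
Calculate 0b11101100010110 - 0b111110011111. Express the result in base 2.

Subtract column by column in base 2:
  0-1 → 1 (borrow)
  1-1-1 → 1 (borrow)
  1-1-1 → 1 (borrow)
  0-1-1 → 0 (borrow)
  1-1-1 → 1 (borrow)
  0-0-1 → 1 (borrow)
  0-0-1 → 1 (borrow)
  0-1-1 → 0 (borrow)
  1-1-1 → 1 (borrow)
  1-1-1 → 1 (borrow)
  0-1-1 → 0 (borrow)
  1-1-1 → 1 (borrow)
  1-0-1 → 0
  1-0 → 1

0b10101101110111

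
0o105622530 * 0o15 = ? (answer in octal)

Multiply each base-8 digit by 13, carrying:
  0×13 = 0 → write 0
  3×13 = 39 → write 7 carry 4
  5×13+4 = 69 → write 5 carry 8
  2×13+8 = 34 → write 2 carry 4
  2×13+4 = 30 → write 6 carry 3
  6×13+3 = 81 → write 1 carry 10
  5×13+10 = 75 → write 3 carry 9
  0×13+9 = 9 → write 1 carry 1
  1×13+1 = 14 → write 6 carry 1
  remaining carry: 1

0o1613162570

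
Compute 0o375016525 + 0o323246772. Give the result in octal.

Add column by column in base 8, right to left:
  5+2 = 7
  2+7 = 1 carry 1
  5+7+1 = 5 carry 1
  6+6+1 = 5 carry 1
  1+4+1 = 6
  0+2 = 2
  5+3 = 0 carry 1
  7+2+1 = 2 carry 1
  3+3+1 = 7

0o720265517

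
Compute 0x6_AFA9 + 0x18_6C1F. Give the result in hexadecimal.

0x1F1BC8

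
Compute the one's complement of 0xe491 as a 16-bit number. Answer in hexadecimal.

0x1b6e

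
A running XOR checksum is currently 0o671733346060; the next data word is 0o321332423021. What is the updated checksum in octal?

0o550401765041

XOR each oct digit independently (no carries):
  6^3=5, 7^2=5, 1^1=0, 7^3=4, 3^3=0, 3^2=1, 3^4=7, 4^2=6, 6^3=5, 0^0=0, 6^2=4, 0^1=1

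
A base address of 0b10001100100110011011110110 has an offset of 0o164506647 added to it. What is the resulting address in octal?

0o401172235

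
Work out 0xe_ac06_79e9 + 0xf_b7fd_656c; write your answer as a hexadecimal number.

Add column by column in base 16, right to left:
  9+c = 5 carry 1
  e+6+1 = 5 carry 1
  9+5+1 = f
  7+6 = d
  6+d = 3 carry 1
  0+f+1 = 0 carry 1
  c+7+1 = 4 carry 1
  a+b+1 = 6 carry 1
  e+f+1 = e carry 1
  final carry 1

0x1e6403df55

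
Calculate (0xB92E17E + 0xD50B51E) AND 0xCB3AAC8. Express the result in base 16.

0x8A38288

Add column by column in base 16, right to left:
  E+E = C carry 1
  7+1+1 = 9
  1+5 = 6
  E+B = 9 carry 1
  2+0+1 = 3
  9+5 = E
  B+D = 8 carry 1
  final carry 1
Sum = 0x18E3969C; now AND with 0xCB3AAC8:
  1&0=0, 8&C=8, E&B=A, 3&3=3, 9&A=8, 6&A=2, 9&C=8, C&8=8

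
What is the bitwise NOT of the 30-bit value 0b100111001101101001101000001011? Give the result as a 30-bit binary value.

0b011000110010010110010111110100

Invert each bit: 100111001101101001101000001011 → 011000110010010110010111110100.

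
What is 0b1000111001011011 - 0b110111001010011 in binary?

0b10000000001000

Subtract column by column in base 2:
  1-1 → 0
  1-1 → 0
  0-0 → 0
  1-0 → 1
  1-1 → 0
  0-0 → 0
  1-1 → 0
  0-0 → 0
  0-0 → 0
  1-1 → 0
  1-1 → 0
  1-1 → 0
  0-0 → 0
  0-1 → 1 (borrow)
  0-1-1 → 0 (borrow)
  1-0-1 → 0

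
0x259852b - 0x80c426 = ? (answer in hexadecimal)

Subtract column by column in base 16:
  b-6 → 5
  2-2 → 0
  5-4 → 1
  8-c → c (borrow)
  9-0-1 → 8
  5-8 → d (borrow)
  2-0-1 → 1

0x1d8c105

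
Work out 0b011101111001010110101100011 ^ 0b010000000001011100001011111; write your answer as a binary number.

0b001101111000001010100111100

XOR bit by bit (1 where the bits differ):
  011101111001010110101100011
^ 010000000001011100001011111
= 001101111000001010100111100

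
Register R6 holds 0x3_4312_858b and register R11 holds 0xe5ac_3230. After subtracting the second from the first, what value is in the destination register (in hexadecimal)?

0x25d66535b

Subtract column by column in base 16:
  b-0 → b
  8-3 → 5
  5-2 → 3
  8-3 → 5
  2-c → 6 (borrow)
  1-a-1 → 6 (borrow)
  3-5-1 → d (borrow)
  4-e-1 → 5 (borrow)
  3-0-1 → 2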